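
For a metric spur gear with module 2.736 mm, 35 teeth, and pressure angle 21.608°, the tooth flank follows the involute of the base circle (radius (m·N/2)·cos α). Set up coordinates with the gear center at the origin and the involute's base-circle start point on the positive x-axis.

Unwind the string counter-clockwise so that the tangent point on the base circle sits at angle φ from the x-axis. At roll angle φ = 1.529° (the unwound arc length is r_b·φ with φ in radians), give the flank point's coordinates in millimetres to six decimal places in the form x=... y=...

pitch radius r_p = m·N/2 = 2.736·35/2 = 47.880000
base radius r_b = r_p·cos α = 47.880000·cos 21.608° = 44.515237
roll angle φ = 1.529° = 0.02668608 rad
x = r_b·(cos φ + φ·sin φ) = 44.515237·(0.99964395 + 0.02668608·0.02668292) = 44.531085
y = r_b·(sin φ − φ·cos φ) = 44.515237·(0.02668292 − 0.02668608·0.99964395) = 0.000282

x=44.531085 y=0.000282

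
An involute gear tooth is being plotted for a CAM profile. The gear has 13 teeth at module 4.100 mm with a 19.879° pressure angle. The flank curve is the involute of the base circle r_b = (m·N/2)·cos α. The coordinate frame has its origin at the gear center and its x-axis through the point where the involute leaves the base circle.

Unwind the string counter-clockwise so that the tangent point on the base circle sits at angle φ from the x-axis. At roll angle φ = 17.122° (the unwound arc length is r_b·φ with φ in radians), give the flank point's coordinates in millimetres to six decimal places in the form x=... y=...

x=26.156192 y=0.220956

pitch radius r_p = m·N/2 = 4.100·13/2 = 26.650000
base radius r_b = r_p·cos α = 26.650000·cos 19.879° = 25.062002
roll angle φ = 17.122° = 0.29883527 rad
x = r_b·(cos φ + φ·sin φ) = 25.062002·(0.95568004 + 0.29883527·0.29440730) = 26.156192
y = r_b·(sin φ − φ·cos φ) = 25.062002·(0.29440730 − 0.29883527·0.95568004) = 0.220956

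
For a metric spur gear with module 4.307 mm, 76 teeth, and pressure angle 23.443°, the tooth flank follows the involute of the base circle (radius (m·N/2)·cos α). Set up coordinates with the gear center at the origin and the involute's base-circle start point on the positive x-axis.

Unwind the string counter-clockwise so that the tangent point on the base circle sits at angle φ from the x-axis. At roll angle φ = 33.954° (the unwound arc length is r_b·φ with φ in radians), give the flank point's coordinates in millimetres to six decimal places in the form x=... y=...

pitch radius r_p = m·N/2 = 4.307·76/2 = 163.666000
base radius r_b = r_p·cos α = 163.666000·cos 23.443° = 150.156405
roll angle φ = 33.954° = 0.59260909 rad
x = r_b·(cos φ + φ·sin φ) = 150.156405·(0.82948625 + 0.59260909·0.55852713) = 174.252680
y = r_b·(sin φ − φ·cos φ) = 150.156405·(0.55852713 − 0.59260909·0.82948625) = 10.055379

x=174.252680 y=10.055379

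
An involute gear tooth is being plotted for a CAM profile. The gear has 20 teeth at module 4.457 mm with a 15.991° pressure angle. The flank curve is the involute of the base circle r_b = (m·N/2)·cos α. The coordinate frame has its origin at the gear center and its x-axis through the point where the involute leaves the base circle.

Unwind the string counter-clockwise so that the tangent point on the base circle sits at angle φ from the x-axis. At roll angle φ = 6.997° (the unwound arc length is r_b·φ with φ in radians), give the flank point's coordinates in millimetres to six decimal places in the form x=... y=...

x=43.163659 y=0.025972

pitch radius r_p = m·N/2 = 4.457·20/2 = 44.570000
base radius r_b = r_p·cos α = 44.570000·cos 15.991° = 42.845363
roll angle φ = 6.997° = 0.12212069 rad
x = r_b·(cos φ + φ·sin φ) = 42.845363·(0.99255253 + 0.12212069·0.12181737) = 43.163659
y = r_b·(sin φ − φ·cos φ) = 42.845363·(0.12181737 − 0.12212069·0.99255253) = 0.025972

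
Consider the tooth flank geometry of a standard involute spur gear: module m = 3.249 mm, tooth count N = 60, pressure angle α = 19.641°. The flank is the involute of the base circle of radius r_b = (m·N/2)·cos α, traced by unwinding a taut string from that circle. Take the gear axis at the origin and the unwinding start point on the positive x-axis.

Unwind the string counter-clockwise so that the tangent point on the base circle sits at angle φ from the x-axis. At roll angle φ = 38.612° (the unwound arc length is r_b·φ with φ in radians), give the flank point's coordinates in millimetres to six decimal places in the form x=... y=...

x=110.336483 y=8.946684

pitch radius r_p = m·N/2 = 3.249·60/2 = 97.470000
base radius r_b = r_p·cos α = 97.470000·cos 19.641° = 91.798919
roll angle φ = 38.612° = 0.67390653 rad
x = r_b·(cos φ + φ·sin φ) = 91.798919·(0.78138979 + 0.67390653·0.62404326) = 110.336483
y = r_b·(sin φ − φ·cos φ) = 91.798919·(0.62404326 − 0.67390653·0.78138979) = 8.946684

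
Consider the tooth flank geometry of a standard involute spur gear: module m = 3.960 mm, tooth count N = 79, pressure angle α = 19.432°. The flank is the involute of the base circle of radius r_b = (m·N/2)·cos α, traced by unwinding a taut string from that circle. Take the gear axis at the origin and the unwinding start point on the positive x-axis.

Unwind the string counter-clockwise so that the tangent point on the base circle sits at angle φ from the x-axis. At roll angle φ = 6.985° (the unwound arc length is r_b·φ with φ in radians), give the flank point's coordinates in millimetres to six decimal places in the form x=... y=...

pitch radius r_p = m·N/2 = 3.960·79/2 = 156.420000
base radius r_b = r_p·cos α = 156.420000·cos 19.432° = 147.509847
roll angle φ = 6.985° = 0.12191125 rad
x = r_b·(cos φ + φ·sin φ) = 147.509847·(0.99257802 + 0.12191125·0.12160949) = 148.601949
y = r_b·(sin φ − φ·cos φ) = 147.509847·(0.12160949 − 0.12191125·0.99257802) = 0.088958

x=148.601949 y=0.088958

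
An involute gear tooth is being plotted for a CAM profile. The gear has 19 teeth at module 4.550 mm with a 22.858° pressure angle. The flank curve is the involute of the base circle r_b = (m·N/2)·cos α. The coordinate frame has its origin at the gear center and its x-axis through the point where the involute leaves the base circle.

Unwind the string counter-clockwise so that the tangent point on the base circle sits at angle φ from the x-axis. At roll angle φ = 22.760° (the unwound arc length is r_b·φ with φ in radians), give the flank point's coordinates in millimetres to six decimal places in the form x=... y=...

x=42.850243 y=0.819173

pitch radius r_p = m·N/2 = 4.550·19/2 = 43.225000
base radius r_b = r_p·cos α = 43.225000·cos 22.858° = 39.830558
roll angle φ = 22.760° = 0.39723694 rad
x = r_b·(cos φ + φ·sin φ) = 39.830558·(0.92213346 + 0.39723694·0.38687191) = 42.850243
y = r_b·(sin φ − φ·cos φ) = 39.830558·(0.38687191 − 0.39723694·0.92213346) = 0.819173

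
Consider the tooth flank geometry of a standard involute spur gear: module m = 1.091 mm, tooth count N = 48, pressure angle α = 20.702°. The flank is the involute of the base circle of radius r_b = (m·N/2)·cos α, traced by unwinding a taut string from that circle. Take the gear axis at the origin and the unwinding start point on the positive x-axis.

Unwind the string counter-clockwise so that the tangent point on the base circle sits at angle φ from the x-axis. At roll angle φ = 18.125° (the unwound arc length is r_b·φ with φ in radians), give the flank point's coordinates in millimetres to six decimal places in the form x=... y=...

pitch radius r_p = m·N/2 = 1.091·48/2 = 26.184000
base radius r_b = r_p·cos α = 26.184000·cos 20.702° = 24.493343
roll angle φ = 18.125° = 0.31634093 rad
x = r_b·(cos φ + φ·sin φ) = 24.493343·(0.95038008 + 0.31634093·0.31109114) = 25.688397
y = r_b·(sin φ − φ·cos φ) = 24.493343·(0.31109114 − 0.31634093·0.95038008) = 0.255883

x=25.688397 y=0.255883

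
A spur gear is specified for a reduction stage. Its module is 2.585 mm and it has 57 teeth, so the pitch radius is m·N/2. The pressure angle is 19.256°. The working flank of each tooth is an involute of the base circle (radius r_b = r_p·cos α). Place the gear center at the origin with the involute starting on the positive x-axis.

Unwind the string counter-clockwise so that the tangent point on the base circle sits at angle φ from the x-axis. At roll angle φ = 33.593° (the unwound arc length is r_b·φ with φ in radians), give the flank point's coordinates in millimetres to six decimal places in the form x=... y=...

x=80.497277 y=4.513947

pitch radius r_p = m·N/2 = 2.585·57/2 = 73.672500
base radius r_b = r_p·cos α = 73.672500·cos 19.256° = 69.550854
roll angle φ = 33.593° = 0.58630846 rad
x = r_b·(cos φ + φ·sin φ) = 69.550854·(0.83298884 + 0.58630846·0.55328978) = 80.497277
y = r_b·(sin φ − φ·cos φ) = 69.550854·(0.55328978 − 0.58630846·0.83298884) = 4.513947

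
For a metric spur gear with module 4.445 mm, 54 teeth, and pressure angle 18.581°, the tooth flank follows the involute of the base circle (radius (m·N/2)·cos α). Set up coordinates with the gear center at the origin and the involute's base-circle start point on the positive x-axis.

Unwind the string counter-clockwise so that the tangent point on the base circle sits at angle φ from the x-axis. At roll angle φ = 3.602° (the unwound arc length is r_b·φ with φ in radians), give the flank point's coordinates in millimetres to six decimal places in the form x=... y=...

pitch radius r_p = m·N/2 = 4.445·54/2 = 120.015000
base radius r_b = r_p·cos α = 120.015000·cos 18.581° = 113.759114
roll angle φ = 3.602° = 0.06286676 rad
x = r_b·(cos φ + φ·sin φ) = 113.759114·(0.99802454 + 0.06286676·0.06282536) = 113.983693
y = r_b·(sin φ − φ·cos φ) = 113.759114·(0.06282536 − 0.06286676·0.99802454) = 0.009418

x=113.983693 y=0.009418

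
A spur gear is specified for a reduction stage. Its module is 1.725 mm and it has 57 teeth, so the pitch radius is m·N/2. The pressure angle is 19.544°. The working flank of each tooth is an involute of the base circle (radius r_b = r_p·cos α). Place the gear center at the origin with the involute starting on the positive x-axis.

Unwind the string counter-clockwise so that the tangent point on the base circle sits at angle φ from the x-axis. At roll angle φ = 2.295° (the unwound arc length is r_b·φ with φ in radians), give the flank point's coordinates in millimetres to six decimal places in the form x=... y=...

pitch radius r_p = m·N/2 = 1.725·57/2 = 49.162500
base radius r_b = r_p·cos α = 49.162500·cos 19.544° = 46.329996
roll angle φ = 2.295° = 0.04005531 rad
x = r_b·(cos φ + φ·sin φ) = 46.329996·(0.99919789 + 0.04005531·0.04004460) = 46.367148
y = r_b·(sin φ − φ·cos φ) = 46.329996·(0.04004460 − 0.04005531·0.99919789) = 0.000992

x=46.367148 y=0.000992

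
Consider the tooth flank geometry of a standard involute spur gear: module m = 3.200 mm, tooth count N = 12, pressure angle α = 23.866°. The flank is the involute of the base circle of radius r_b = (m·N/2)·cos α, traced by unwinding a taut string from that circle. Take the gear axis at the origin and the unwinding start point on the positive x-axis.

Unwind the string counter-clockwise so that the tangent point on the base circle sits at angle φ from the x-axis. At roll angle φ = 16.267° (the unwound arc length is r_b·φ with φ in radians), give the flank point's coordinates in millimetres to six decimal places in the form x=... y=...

pitch radius r_p = m·N/2 = 3.200·12/2 = 19.200000
base radius r_b = r_p·cos α = 19.200000·cos 23.866° = 17.558289
roll angle φ = 16.267° = 0.28391271 rad
x = r_b·(cos φ + φ·sin φ) = 17.558289·(0.95996679 + 0.28391271·0.28011385) = 18.251748
y = r_b·(sin φ − φ·cos φ) = 17.558289·(0.28011385 − 0.28391271·0.95996679) = 0.132865

x=18.251748 y=0.132865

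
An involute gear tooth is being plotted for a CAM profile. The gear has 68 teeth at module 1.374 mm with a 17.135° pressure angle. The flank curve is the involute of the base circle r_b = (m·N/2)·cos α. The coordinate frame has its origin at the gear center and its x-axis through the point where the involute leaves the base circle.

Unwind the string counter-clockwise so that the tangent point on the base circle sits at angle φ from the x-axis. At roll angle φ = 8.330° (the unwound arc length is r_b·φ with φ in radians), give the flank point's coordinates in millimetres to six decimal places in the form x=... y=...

pitch radius r_p = m·N/2 = 1.374·68/2 = 46.716000
base radius r_b = r_p·cos α = 46.716000·cos 17.135° = 44.642427
roll angle φ = 8.330° = 0.14538593 rad
x = r_b·(cos φ + φ·sin φ) = 44.642427·(0.98945007 + 0.14538593·0.14487430) = 45.111742
y = r_b·(sin φ − φ·cos φ) = 44.642427·(0.14487430 − 0.14538593·0.98945007) = 0.045633

x=45.111742 y=0.045633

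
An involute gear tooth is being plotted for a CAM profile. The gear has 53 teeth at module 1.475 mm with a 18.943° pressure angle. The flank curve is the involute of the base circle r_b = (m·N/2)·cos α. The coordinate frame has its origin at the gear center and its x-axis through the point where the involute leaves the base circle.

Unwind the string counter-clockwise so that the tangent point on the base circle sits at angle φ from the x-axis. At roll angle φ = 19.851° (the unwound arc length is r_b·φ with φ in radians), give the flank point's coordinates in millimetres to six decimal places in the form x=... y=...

x=39.123395 y=0.506398

pitch radius r_p = m·N/2 = 1.475·53/2 = 39.087500
base radius r_b = r_p·cos α = 39.087500·cos 18.943° = 36.970599
roll angle φ = 19.851° = 0.34646531 rad
x = r_b·(cos φ + φ·sin φ) = 36.970599·(0.94057888 + 0.34646531·0.33957528) = 39.123395
y = r_b·(sin φ − φ·cos φ) = 36.970599·(0.33957528 − 0.34646531·0.94057888) = 0.506398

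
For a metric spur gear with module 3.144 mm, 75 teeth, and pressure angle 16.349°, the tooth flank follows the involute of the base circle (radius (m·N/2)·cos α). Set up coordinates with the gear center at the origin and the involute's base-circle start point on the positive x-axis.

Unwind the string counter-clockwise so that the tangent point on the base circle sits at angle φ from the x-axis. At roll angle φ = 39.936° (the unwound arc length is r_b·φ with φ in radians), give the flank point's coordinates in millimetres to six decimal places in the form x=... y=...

pitch radius r_p = m·N/2 = 3.144·75/2 = 117.900000
base radius r_b = r_p·cos α = 117.900000·cos 16.349° = 113.132703
roll angle φ = 39.936° = 0.69701469 rad
x = r_b·(cos φ + φ·sin φ) = 113.132703·(0.76676197 + 0.69701469·0.64193153) = 137.365465
y = r_b·(sin φ − φ·cos φ) = 113.132703·(0.64193153 − 0.69701469·0.76676197) = 12.160315

x=137.365465 y=12.160315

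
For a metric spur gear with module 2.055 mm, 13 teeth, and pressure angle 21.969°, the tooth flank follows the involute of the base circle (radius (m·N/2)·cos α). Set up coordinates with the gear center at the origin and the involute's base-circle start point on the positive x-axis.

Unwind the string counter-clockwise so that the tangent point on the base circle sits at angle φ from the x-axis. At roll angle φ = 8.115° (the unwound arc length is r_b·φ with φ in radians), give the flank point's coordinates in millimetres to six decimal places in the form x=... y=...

pitch radius r_p = m·N/2 = 2.055·13/2 = 13.357500
base radius r_b = r_p·cos α = 13.357500·cos 21.969° = 12.387564
roll angle φ = 8.115° = 0.14163347 rad
x = r_b·(cos φ + φ·sin φ) = 12.387564·(0.98998674 + 0.14163347·0.14116041) = 12.511189
y = r_b·(sin φ − φ·cos φ) = 12.387564·(0.14116041 − 0.14163347·0.98998674) = 0.011708

x=12.511189 y=0.011708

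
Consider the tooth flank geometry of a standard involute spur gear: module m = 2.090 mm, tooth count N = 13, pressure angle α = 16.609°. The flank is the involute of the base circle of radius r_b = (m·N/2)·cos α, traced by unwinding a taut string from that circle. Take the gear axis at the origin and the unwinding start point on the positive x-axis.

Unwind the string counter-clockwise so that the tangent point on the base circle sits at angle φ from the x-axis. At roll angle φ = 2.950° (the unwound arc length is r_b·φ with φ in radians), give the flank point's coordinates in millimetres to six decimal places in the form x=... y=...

x=13.035446 y=0.000592

pitch radius r_p = m·N/2 = 2.090·13/2 = 13.585000
base radius r_b = r_p·cos α = 13.585000·cos 16.609° = 13.018202
roll angle φ = 2.950° = 0.05148721 rad
x = r_b·(cos φ + φ·sin φ) = 13.018202·(0.99867483 + 0.05148721·0.05146447) = 13.035446
y = r_b·(sin φ − φ·cos φ) = 13.018202·(0.05146447 − 0.05148721·0.99867483) = 0.000592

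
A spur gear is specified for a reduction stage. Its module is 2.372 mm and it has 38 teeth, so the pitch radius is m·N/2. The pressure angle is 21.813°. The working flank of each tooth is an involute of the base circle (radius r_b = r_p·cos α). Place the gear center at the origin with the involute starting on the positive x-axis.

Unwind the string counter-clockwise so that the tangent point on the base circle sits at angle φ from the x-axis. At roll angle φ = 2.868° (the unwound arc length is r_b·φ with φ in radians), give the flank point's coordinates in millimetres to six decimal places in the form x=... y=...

pitch radius r_p = m·N/2 = 2.372·38/2 = 45.068000
base radius r_b = r_p·cos α = 45.068000·cos 21.813° = 41.841201
roll angle φ = 2.868° = 0.05005604 rad
x = r_b·(cos φ + φ·sin φ) = 41.841201·(0.99874746 + 0.05005604·0.05003514) = 41.893587
y = r_b·(sin φ − φ·cos φ) = 41.841201·(0.05003514 − 0.05005604·0.99874746) = 0.001749

x=41.893587 y=0.001749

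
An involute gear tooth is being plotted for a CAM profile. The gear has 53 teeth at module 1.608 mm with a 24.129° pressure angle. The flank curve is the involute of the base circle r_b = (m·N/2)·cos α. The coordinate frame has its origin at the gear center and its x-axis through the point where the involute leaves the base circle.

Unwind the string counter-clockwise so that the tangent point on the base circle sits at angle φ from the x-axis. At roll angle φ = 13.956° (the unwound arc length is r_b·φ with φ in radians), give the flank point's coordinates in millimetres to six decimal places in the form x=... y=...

pitch radius r_p = m·N/2 = 1.608·53/2 = 42.612000
base radius r_b = r_p·cos α = 42.612000·cos 24.129° = 38.888878
roll angle φ = 13.956° = 0.24357815 rad
x = r_b·(cos φ + φ·sin φ) = 38.888878·(0.97048122 + 0.24357815·0.24117669) = 40.025468
y = r_b·(sin φ − φ·cos φ) = 38.888878·(0.24117669 − 0.24357815·0.97048122) = 0.186226

x=40.025468 y=0.186226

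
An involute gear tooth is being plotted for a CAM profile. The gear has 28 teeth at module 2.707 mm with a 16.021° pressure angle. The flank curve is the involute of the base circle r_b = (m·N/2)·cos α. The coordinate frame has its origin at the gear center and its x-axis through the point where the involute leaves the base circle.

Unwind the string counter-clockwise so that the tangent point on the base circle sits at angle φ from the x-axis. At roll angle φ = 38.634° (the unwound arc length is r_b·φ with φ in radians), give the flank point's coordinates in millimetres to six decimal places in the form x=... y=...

x=43.789187 y=3.555954

pitch radius r_p = m·N/2 = 2.707·28/2 = 37.898000
base radius r_b = r_p·cos α = 37.898000·cos 16.021° = 36.426065
roll angle φ = 38.634° = 0.67429050 rad
x = r_b·(cos φ + φ·sin φ) = 36.426065·(0.78115012 + 0.67429050·0.62434325) = 43.789187
y = r_b·(sin φ − φ·cos φ) = 36.426065·(0.62434325 − 0.67429050·0.78115012) = 3.555954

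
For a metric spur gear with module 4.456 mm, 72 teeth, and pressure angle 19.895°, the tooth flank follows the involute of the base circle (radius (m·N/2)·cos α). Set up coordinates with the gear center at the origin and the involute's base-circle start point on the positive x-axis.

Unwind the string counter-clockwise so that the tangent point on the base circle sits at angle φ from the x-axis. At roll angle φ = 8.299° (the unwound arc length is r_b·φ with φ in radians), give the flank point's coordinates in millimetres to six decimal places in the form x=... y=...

x=152.416071 y=0.152475

pitch radius r_p = m·N/2 = 4.456·72/2 = 160.416000
base radius r_b = r_p·cos α = 160.416000·cos 19.895° = 150.842025
roll angle φ = 8.299° = 0.14484487 rad
x = r_b·(cos φ + φ·sin φ) = 150.842025·(0.98952831 + 0.14484487·0.14433893) = 152.416071
y = r_b·(sin φ − φ·cos φ) = 150.842025·(0.14433893 − 0.14484487·0.98952831) = 0.152475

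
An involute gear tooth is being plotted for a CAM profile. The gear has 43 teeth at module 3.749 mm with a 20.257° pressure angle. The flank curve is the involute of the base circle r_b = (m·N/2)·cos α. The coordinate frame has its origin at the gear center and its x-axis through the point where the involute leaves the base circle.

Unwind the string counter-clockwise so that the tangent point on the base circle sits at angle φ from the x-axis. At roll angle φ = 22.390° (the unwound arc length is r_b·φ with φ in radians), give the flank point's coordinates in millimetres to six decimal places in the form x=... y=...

x=81.173293 y=1.481332

pitch radius r_p = m·N/2 = 3.749·43/2 = 80.603500
base radius r_b = r_p·cos α = 80.603500·cos 20.257° = 75.618096
roll angle φ = 22.390° = 0.39077922 rad
x = r_b·(cos φ + φ·sin φ) = 75.618096·(0.92461253 + 0.39077922·0.38090901) = 81.173293
y = r_b·(sin φ − φ·cos φ) = 75.618096·(0.38090901 − 0.39077922·0.92461253) = 1.481332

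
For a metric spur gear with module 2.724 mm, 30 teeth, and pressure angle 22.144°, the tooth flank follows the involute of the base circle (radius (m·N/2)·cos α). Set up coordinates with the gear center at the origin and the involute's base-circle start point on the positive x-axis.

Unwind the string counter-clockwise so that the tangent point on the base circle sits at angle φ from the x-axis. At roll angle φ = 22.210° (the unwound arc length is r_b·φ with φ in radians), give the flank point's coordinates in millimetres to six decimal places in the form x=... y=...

x=40.583652 y=0.723833

pitch radius r_p = m·N/2 = 2.724·30/2 = 40.860000
base radius r_b = r_p·cos α = 40.860000·cos 22.144° = 37.846143
roll angle φ = 22.210° = 0.38763763 rad
x = r_b·(cos φ + φ·sin φ) = 37.846143·(0.92580463 + 0.38763763·0.37800238) = 40.583652
y = r_b·(sin φ − φ·cos φ) = 37.846143·(0.37800238 − 0.38763763·0.92580463) = 0.723833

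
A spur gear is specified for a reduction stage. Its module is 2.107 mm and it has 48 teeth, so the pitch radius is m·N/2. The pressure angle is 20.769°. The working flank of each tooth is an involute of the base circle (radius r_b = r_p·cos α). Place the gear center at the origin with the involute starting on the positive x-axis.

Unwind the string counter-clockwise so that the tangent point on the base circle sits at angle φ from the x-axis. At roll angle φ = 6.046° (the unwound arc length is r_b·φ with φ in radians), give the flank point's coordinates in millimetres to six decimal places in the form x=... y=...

x=47.544484 y=0.018498

pitch radius r_p = m·N/2 = 2.107·48/2 = 50.568000
base radius r_b = r_p·cos α = 50.568000·cos 20.769° = 47.281974
roll angle φ = 6.046° = 0.10552261 rad
x = r_b·(cos φ + φ·sin φ) = 47.281974·(0.99443765 + 0.10552261·0.10532688) = 47.544484
y = r_b·(sin φ − φ·cos φ) = 47.281974·(0.10532688 − 0.10552261·0.99443765) = 0.018498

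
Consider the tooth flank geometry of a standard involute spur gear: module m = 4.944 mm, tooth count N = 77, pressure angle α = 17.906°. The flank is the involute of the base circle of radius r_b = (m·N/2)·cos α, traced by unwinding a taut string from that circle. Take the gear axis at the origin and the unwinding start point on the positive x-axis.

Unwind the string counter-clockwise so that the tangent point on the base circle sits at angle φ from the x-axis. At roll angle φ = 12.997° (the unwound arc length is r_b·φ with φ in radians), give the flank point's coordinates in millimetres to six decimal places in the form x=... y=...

pitch radius r_p = m·N/2 = 4.944·77/2 = 190.344000
base radius r_b = r_p·cos α = 190.344000·cos 17.906° = 181.124158
roll angle φ = 12.997° = 0.22684044 rad
x = r_b·(cos φ + φ·sin φ) = 181.124158·(0.97438184 + 0.22684044·0.22490004) = 185.724397
y = r_b·(sin φ − φ·cos φ) = 181.124158·(0.22490004 − 0.22684044·0.97438184) = 0.701100

x=185.724397 y=0.701100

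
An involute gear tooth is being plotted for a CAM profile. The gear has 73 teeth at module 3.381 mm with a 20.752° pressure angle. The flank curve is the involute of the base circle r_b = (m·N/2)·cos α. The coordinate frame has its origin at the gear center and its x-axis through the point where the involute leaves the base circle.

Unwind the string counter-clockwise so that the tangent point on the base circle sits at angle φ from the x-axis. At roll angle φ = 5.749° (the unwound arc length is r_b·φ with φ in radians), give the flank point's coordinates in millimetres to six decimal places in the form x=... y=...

x=115.979695 y=0.038820

pitch radius r_p = m·N/2 = 3.381·73/2 = 123.406500
base radius r_b = r_p·cos α = 123.406500·cos 20.752° = 115.400237
roll angle φ = 5.749° = 0.10033898 rad
x = r_b·(cos φ + φ·sin φ) = 115.400237·(0.99497027 + 0.10033898·0.10017070) = 115.979695
y = r_b·(sin φ − φ·cos φ) = 115.400237·(0.10017070 − 0.10033898·0.99497027) = 0.038820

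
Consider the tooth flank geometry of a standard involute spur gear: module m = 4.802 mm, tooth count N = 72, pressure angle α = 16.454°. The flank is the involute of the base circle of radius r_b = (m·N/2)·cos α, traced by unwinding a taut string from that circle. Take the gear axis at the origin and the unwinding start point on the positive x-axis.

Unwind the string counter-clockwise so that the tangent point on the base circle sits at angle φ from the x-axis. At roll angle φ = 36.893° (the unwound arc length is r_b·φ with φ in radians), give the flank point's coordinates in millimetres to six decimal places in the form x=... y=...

x=196.680956 y=14.151195

pitch radius r_p = m·N/2 = 4.802·72/2 = 172.872000
base radius r_b = r_p·cos α = 172.872000·cos 16.454° = 165.792450
roll angle φ = 36.893° = 0.64390432 rad
x = r_b·(cos φ + φ·sin φ) = 165.792450·(0.79975801 + 0.64390432·0.60032252) = 196.680956
y = r_b·(sin φ − φ·cos φ) = 165.792450·(0.60032252 − 0.64390432·0.79975801) = 14.151195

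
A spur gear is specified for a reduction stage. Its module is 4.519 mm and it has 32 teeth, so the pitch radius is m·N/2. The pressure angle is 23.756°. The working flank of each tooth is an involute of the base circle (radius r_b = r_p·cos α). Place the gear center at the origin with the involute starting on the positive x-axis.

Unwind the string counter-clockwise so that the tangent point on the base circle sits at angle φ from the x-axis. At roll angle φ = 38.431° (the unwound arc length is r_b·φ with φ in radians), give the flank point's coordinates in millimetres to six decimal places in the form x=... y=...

x=79.431352 y=6.362105

pitch radius r_p = m·N/2 = 4.519·32/2 = 72.304000
base radius r_b = r_p·cos α = 72.304000·cos 23.756° = 66.177631
roll angle φ = 38.431° = 0.67074748 rad
x = r_b·(cos φ + φ·sin φ) = 66.177631·(0.78335727 + 0.67074748·0.62157171) = 79.431352
y = r_b·(sin φ − φ·cos φ) = 66.177631·(0.62157171 − 0.67074748·0.78335727) = 6.362105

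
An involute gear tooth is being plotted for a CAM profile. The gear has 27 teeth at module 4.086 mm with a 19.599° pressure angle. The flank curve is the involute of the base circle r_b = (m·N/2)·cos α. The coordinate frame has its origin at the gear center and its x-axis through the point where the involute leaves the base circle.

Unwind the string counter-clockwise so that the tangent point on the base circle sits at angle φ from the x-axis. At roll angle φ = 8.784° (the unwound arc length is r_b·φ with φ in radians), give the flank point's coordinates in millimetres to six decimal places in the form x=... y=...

pitch radius r_p = m·N/2 = 4.086·27/2 = 55.161000
base radius r_b = r_p·cos α = 55.161000·cos 19.599° = 51.965154
roll angle φ = 8.784° = 0.15330972 rad
x = r_b·(cos φ + φ·sin φ) = 51.965154·(0.98827106 + 0.15330972·0.15270986) = 52.572262
y = r_b·(sin φ − φ·cos φ) = 51.965154·(0.15270986 − 0.15330972·0.98827106) = 0.062270

x=52.572262 y=0.062270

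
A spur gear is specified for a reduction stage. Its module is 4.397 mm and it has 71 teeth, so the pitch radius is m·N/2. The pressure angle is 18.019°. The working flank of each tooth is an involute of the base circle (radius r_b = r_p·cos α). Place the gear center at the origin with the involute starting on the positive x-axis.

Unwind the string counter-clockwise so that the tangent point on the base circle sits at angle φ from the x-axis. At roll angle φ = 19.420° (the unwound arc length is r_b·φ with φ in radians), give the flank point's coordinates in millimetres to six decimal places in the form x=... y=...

pitch radius r_p = m·N/2 = 4.397·71/2 = 156.093500
base radius r_b = r_p·cos α = 156.093500·cos 18.019° = 148.437737
roll angle φ = 19.420° = 0.33894294 rad
x = r_b·(cos φ + φ·sin φ) = 148.437737·(0.94310665 + 0.33894294·0.33249036) = 156.720847
y = r_b·(sin φ − φ·cos φ) = 148.437737·(0.33249036 − 0.33894294·0.94310665) = 1.904607

x=156.720847 y=1.904607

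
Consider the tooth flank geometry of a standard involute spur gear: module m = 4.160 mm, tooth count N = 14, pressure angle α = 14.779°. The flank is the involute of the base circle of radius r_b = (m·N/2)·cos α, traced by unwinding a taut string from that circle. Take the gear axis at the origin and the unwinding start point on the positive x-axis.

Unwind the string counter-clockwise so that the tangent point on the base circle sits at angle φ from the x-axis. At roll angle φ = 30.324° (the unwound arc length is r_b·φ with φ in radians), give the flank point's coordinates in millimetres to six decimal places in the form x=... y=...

x=31.828206 y=1.352810

pitch radius r_p = m·N/2 = 4.160·14/2 = 29.120000
base radius r_b = r_p·cos α = 29.120000·cos 14.779° = 28.156622
roll angle φ = 30.324° = 0.52925364 rad
x = r_b·(cos φ + φ·sin φ) = 28.156622·(0.86318414 + 0.52925364·0.50488924) = 31.828206
y = r_b·(sin φ − φ·cos φ) = 28.156622·(0.50488924 − 0.52925364·0.86318414) = 1.352810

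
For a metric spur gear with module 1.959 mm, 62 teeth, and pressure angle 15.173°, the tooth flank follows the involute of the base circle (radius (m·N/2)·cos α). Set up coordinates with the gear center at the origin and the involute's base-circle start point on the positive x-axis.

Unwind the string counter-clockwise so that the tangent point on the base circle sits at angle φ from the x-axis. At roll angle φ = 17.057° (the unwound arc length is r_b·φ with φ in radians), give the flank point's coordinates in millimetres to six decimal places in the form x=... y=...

x=61.151986 y=0.510918

pitch radius r_p = m·N/2 = 1.959·62/2 = 60.729000
base radius r_b = r_p·cos α = 60.729000·cos 15.173° = 58.611983
roll angle φ = 17.057° = 0.29770081 rad
x = r_b·(cos φ + φ·sin φ) = 58.611983·(0.95601342 + 0.29770081·0.29332293) = 61.151986
y = r_b·(sin φ − φ·cos φ) = 58.611983·(0.29332293 − 0.29770081·0.95601342) = 0.510918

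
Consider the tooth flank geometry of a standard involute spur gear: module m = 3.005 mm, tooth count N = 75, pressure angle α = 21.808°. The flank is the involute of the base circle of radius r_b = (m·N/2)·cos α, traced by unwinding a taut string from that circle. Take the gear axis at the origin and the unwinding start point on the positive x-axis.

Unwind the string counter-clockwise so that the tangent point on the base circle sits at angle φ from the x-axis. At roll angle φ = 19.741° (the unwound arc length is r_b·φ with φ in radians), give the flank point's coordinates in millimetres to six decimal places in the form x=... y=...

pitch radius r_p = m·N/2 = 3.005·75/2 = 112.687500
base radius r_b = r_p·cos α = 112.687500·cos 21.808° = 104.622902
roll angle φ = 19.741° = 0.34454545 rad
x = r_b·(cos φ + φ·sin φ) = 104.622902·(0.94122908 + 0.34454545·0.33776887) = 110.649790
y = r_b·(sin φ − φ·cos φ) = 104.622902·(0.33776887 − 0.34454545·0.94122908) = 1.409551

x=110.649790 y=1.409551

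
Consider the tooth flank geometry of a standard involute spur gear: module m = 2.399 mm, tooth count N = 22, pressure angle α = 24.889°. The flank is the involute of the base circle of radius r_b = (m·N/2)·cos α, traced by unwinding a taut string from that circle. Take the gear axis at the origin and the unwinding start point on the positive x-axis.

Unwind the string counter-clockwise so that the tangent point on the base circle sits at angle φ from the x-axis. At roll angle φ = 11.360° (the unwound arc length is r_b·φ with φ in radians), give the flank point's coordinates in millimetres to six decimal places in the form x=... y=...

pitch radius r_p = m·N/2 = 2.399·22/2 = 26.389000
base radius r_b = r_p·cos α = 26.389000·cos 24.889° = 23.938117
roll angle φ = 11.360° = 0.19826940 rad
x = r_b·(cos φ + φ·sin φ) = 23.938117·(0.98040893 + 0.19826940·0.19697293) = 24.404016
y = r_b·(sin φ − φ·cos φ) = 23.938117·(0.19697293 − 0.19826940·0.98040893) = 0.061948

x=24.404016 y=0.061948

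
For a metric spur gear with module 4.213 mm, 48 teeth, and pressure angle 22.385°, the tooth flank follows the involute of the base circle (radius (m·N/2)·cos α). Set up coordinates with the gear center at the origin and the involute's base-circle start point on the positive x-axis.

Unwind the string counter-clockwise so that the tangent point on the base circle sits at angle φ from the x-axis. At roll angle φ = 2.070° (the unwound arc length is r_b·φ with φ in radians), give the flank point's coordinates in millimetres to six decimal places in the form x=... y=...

x=93.553779 y=0.001469

pitch radius r_p = m·N/2 = 4.213·48/2 = 101.112000
base radius r_b = r_p·cos α = 101.112000·cos 22.385° = 93.492783
roll angle φ = 2.070° = 0.03612832 rad
x = r_b·(cos φ + φ·sin φ) = 93.492783·(0.99934744 + 0.03612832·0.03612046) = 93.553779
y = r_b·(sin φ − φ·cos φ) = 93.492783·(0.03612046 − 0.03612832·0.99934744) = 0.001469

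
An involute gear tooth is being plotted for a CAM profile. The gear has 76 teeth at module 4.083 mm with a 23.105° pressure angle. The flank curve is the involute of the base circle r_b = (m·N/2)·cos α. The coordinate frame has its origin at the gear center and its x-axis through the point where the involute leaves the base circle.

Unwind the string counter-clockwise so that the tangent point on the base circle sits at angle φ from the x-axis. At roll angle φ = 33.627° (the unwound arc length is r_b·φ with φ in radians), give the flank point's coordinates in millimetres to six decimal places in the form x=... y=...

x=165.210580 y=9.289488

pitch radius r_p = m·N/2 = 4.083·76/2 = 155.154000
base radius r_b = r_p·cos α = 155.154000·cos 23.105° = 142.708672
roll angle φ = 33.627° = 0.58690187 rad
x = r_b·(cos φ + φ·sin φ) = 142.708672·(0.83266037 + 0.58690187·0.55378399) = 165.210580
y = r_b·(sin φ − φ·cos φ) = 142.708672·(0.55378399 − 0.58690187·0.83266037) = 9.289488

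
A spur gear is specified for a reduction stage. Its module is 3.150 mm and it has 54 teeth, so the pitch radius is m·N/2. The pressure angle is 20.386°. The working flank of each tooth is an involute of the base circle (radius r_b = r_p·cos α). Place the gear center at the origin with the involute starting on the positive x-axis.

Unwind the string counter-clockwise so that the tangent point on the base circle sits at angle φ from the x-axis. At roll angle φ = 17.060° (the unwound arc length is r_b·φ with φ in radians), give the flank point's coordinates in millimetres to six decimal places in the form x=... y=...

x=83.179134 y=0.695307

pitch radius r_p = m·N/2 = 3.150·54/2 = 85.050000
base radius r_b = r_p·cos α = 85.050000·cos 20.386° = 79.723075
roll angle φ = 17.060° = 0.29775317 rad
x = r_b·(cos φ + φ·sin φ) = 79.723075·(0.95599806 + 0.29775317·0.29337298) = 83.179134
y = r_b·(sin φ − φ·cos φ) = 79.723075·(0.29337298 − 0.29775317·0.95599806) = 0.695307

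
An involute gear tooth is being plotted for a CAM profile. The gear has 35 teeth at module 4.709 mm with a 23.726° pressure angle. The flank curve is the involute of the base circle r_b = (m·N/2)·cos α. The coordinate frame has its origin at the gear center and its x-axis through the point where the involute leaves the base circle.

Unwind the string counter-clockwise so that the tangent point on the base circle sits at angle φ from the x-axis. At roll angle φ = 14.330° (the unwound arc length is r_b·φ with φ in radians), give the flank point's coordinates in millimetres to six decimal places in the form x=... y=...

x=77.765224 y=0.390972

pitch radius r_p = m·N/2 = 4.709·35/2 = 82.407500
base radius r_b = r_p·cos α = 82.407500·cos 23.726° = 75.442426
roll angle φ = 14.330° = 0.25010568 rad
x = r_b·(cos φ + φ·sin φ) = 75.442426·(0.96888627 + 0.25010568·0.24750635) = 77.765224
y = r_b·(sin φ − φ·cos φ) = 75.442426·(0.24750635 − 0.25010568·0.96888627) = 0.390972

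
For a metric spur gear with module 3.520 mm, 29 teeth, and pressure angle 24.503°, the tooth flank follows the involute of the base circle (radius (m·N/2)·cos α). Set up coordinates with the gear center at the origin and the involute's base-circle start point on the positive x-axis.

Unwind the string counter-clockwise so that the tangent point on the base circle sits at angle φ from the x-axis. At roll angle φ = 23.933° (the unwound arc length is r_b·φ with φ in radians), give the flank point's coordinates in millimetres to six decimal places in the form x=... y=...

x=50.320028 y=1.108738

pitch radius r_p = m·N/2 = 3.520·29/2 = 51.040000
base radius r_b = r_p·cos α = 51.040000·cos 24.503° = 46.443315
roll angle φ = 23.933° = 0.41770965 rad
x = r_b·(cos φ + φ·sin φ) = 46.443315·(0.91402046 + 0.41770965·0.40566809) = 50.320028
y = r_b·(sin φ − φ·cos φ) = 46.443315·(0.40566809 − 0.41770965·0.91402046) = 1.108738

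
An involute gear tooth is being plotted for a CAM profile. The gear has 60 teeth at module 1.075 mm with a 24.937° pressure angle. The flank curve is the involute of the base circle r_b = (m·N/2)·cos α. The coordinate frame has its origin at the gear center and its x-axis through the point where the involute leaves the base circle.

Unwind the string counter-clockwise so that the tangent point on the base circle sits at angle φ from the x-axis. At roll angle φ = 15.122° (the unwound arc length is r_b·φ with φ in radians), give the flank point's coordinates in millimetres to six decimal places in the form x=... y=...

pitch radius r_p = m·N/2 = 1.075·60/2 = 32.250000
base radius r_b = r_p·cos α = 32.250000·cos 24.937° = 29.243395
roll angle φ = 15.122° = 0.26392869 rad
x = r_b·(cos φ + φ·sin φ) = 29.243395·(0.96537253 + 0.26392869·0.26087520) = 30.244250
y = r_b·(sin φ − φ·cos φ) = 29.243395·(0.26087520 − 0.26392869·0.96537253) = 0.177966

x=30.244250 y=0.177966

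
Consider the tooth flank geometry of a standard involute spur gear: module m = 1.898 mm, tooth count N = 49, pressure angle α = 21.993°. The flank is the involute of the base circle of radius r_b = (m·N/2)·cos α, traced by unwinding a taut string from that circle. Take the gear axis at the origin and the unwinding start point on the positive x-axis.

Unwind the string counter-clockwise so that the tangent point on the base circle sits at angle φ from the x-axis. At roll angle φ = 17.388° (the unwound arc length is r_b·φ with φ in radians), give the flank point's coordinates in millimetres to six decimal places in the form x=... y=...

x=45.057139 y=0.398019

pitch radius r_p = m·N/2 = 1.898·49/2 = 46.501000
base radius r_b = r_p·cos α = 46.501000·cos 21.993° = 43.117104
roll angle φ = 17.388° = 0.30347785 rad
x = r_b·(cos φ + φ·sin φ) = 43.117104·(0.95430294 + 0.30347785·0.29884093) = 45.057139
y = r_b·(sin φ − φ·cos φ) = 43.117104·(0.29884093 − 0.30347785·0.95430294) = 0.398019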